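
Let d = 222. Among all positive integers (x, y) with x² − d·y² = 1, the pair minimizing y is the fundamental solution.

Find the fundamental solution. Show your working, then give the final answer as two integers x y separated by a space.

149 10

[14; 1,8,1,28] for √222; ℓ=4 ⇒ convergent index 3
a_0=14:  p_0=14·1+0=14,  q_0=14·0+1=1
…
a_2=8:  p_2=8·15+14=134,  q_2=8·1+1=9
a_3=1:  p_3=1·134+15=149,  q_3=1·9+1=10
fundamental: x₁=149, y₁=10  (since 22201 − 222·100 = 1)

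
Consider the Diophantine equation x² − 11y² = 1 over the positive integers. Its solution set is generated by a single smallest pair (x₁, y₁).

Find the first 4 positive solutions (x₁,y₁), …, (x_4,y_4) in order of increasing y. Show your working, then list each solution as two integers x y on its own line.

10 3
199 60
3970 1197
79201 23880

[3; 3,6] for √11; ℓ=2 ⇒ convergent index 1
k=0  a_k=3  p_k/q_k = 3/1
k=1  a_k=3  p_k/q_k = 10/3
→ (10, 3).  Check: 10²=100, 11·3²=99, difference 1.
k=2:  x_2 = 10·10+11·3·3 = 199,  y_2 = 10·3+3·10 = 60
k=3:  x_3 = 10·199+11·3·60 = 3970,  y_3 = 10·60+3·199 = 1197
k=4:  x_4 = 10·3970+11·3·1197 = 79201,  y_4 = 10·1197+3·3970 = 23880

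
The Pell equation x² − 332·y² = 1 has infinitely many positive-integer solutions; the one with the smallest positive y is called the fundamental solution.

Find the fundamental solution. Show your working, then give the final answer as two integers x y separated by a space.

13447 738

√332 = [18; 4,1,1,8,1,1,4,36, …], period ℓ=8 (even) → k=7
i=0: a=18 ⇒ p=18, q=1
…
i=4: a=8 ⇒ p=1403, q=77
…
i=6: a=1 ⇒ p=2970, q=163
i=7: a=4 ⇒ p=13447, q=738
→ (13447, 738).  Check: 13447²=180821809, 332·738²=180821808, difference 1.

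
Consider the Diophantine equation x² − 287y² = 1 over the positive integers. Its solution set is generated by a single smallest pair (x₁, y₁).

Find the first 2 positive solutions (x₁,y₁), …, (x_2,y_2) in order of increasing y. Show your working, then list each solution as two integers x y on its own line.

288 17
165887 9792

√287 = [16; 1,15,1,32, …], period ℓ=4 (even) → k=3
k=0  a_k=16  p_k/q_k = 16/1
…
k=2  a_k=15  p_k/q_k = 271/16
k=3  a_k=1  p_k/q_k = 288/17
fundamental: x₁=288, y₁=17  (since 82944 − 287·289 = 1)
(x_2, y_2) = (288·288 + 287·17·17, 288·17 + 17·288) = (165887, 9792)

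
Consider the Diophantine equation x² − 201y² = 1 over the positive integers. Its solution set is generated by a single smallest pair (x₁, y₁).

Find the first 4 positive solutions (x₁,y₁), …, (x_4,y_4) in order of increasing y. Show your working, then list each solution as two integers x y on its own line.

√201 = [14; 5,1,1,1,2,…,1,5,28, …], period ℓ=14 (even) → k=13
step 0: (14, 1)  from 14·(1,0) + (0,1)
step 1: (71, 5)  from 5·(14,1) + (1,0)
step 2: (85, 6)  from 1·(71,5) + (14,1)
…
step 4: (241, 17)  from 1·(156,11) + (85,6)
step 5: (638, 45)  from 2·(241,17) + (156,11)
step 6: (879, 62)  from 1·(638,45) + (241,17)
…
step 8: (8549, 603)  from 1·(7670,541) + (879,62)
step 9: (24768, 1747)  from 2·(8549,603) + (7670,541)
step 10: (33317, 2350)  from 1·(24768,1747) + (8549,603)
step 11: (58085, 4097)  from 1·(33317,2350) + (24768,1747)
step 12: (91402, 6447)  from 1·(58085,4097) + (33317,2350)
step 13: (515095, 36332)  from 5·(91402,6447) + (58085,4097)
fundamental: x₁=515095, y₁=36332  (since 265322859025 − 201·1320014224 = 1)
(515095+36332√201)^2 = 530645718049 + 37428863080√201
(515095+36332√201)^3 = 546665912276384215 + 38558840456348868√201
(515095+36332√201)^4 = 563169756167477608732801 + 39722931849688611461840√201

515095 36332
530645718049 37428863080
546665912276384215 38558840456348868
563169756167477608732801 39722931849688611461840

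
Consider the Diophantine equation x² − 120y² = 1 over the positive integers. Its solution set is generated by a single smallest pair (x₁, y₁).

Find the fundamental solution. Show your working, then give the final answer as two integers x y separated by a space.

11 1

d=120: √d = [10; 1,20] (ℓ=2, even), read p_1/q_1
k=0  a_k=10  p_k/q_k = 10/1
k=1  a_k=1  p_k/q_k = 11/1
fundamental: x₁=11, y₁=1  (since 121 − 120·1 = 1)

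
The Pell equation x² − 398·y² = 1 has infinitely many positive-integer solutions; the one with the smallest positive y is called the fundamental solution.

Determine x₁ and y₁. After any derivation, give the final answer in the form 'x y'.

399 20

[19; 1,18,1,38] for √398; ℓ=4 ⇒ convergent index 3
a_0=19:  p_0=19·1+0=19,  q_0=19·0+1=1
…
a_2=18:  p_2=18·20+19=379,  q_2=18·1+1=19
a_3=1:  p_3=1·379+20=399,  q_3=1·19+1=20
→ (399, 20).  Check: 399²=159201, 398·20²=159200, difference 1.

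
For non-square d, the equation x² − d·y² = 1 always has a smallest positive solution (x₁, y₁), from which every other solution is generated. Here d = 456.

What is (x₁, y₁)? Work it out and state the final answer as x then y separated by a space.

d=456: √d = [21; 2,1,4,1,2,42] (ℓ=6, even), read p_5/q_5
step 0: (21, 1)  from 21·(1,0) + (0,1)
…
step 2: (64, 3)  from 1·(43,2) + (21,1)
step 3: (299, 14)  from 4·(64,3) + (43,2)
step 4: (363, 17)  from 1·(299,14) + (64,3)
step 5: (1025, 48)  from 2·(363,17) + (299,14)
fundamental: x₁=1025, y₁=48  (since 1050625 − 456·2304 = 1)

1025 48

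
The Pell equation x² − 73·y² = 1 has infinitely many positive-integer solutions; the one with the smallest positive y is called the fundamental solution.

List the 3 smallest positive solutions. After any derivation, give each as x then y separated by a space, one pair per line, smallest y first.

d=73: √d = [8; 1,1,5,5,1,1,16] (ℓ=7, odd), read p_13/q_13
a_0=8:  p_0=8·1+0=8,  q_0=8·0+1=1
a_1=1:  p_1=1·8+1=9,  q_1=1·1+0=1
a_2=1:  p_2=1·9+8=17,  q_2=1·1+1=2
a_3=5:  p_3=5·17+9=94,  q_3=5·2+1=11
…
a_6=1:  p_6=1·581+487=1068,  q_6=1·68+57=125
a_7=16:  p_7=16·1068+581=17669,  q_7=16·125+68=2068
a_8=1:  p_8=1·17669+1068=18737,  q_8=1·2068+125=2193
a_9=1:  p_9=1·18737+17669=36406,  q_9=1·2193+2068=4261
a_10=5:  p_10=5·36406+18737=200767,  q_10=5·4261+2193=23498
a_11=5:  p_11=5·200767+36406=1040241,  q_11=5·23498+4261=121751
a_12=1:  p_12=1·1040241+200767=1241008,  q_12=1·121751+23498=145249
a_13=1:  p_13=1·1241008+1040241=2281249,  q_13=1·145249+121751=267000
(x₁, y₁) = (2281249, 267000);  2281249² − 73·267000² = 1 ✓
(2281249+267000√73)^2 = 10408194000001 + 1218186966000√73
(2281249+267000√73)^3 = 47487364308614281249 + 5557975596000801000√73

2281249 267000
10408194000001 1218186966000
47487364308614281249 5557975596000801000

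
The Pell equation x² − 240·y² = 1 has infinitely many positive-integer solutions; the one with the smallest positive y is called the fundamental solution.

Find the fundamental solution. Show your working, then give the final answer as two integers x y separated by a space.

31 2

[15; 2,30] for √240; ℓ=2 ⇒ convergent index 1
step 0: (15, 1)  from 15·(1,0) + (0,1)
step 1: (31, 2)  from 2·(15,1) + (1,0)
(x₁, y₁) = (31, 2);  31² − 240·2² = 1 ✓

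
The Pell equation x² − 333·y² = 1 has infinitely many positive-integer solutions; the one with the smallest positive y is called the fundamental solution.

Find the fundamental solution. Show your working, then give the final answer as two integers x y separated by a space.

√333 = [18; 4,36, …], period ℓ=2 (even) → k=1
k=0  a_k=18  p_k/q_k = 18/1
k=1  a_k=4  p_k/q_k = 73/4
(x₁, y₁) = (73, 4);  73² − 333·4² = 1 ✓

73 4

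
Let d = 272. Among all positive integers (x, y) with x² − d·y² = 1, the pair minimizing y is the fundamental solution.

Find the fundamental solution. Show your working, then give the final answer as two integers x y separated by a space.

√272 = [16; 2,32, …], period ℓ=2 (even) → k=1
i=0: a=16 ⇒ p=16, q=1
i=1: a=2 ⇒ p=33, q=2
fundamental: x₁=33, y₁=2  (since 1089 − 272·4 = 1)

33 2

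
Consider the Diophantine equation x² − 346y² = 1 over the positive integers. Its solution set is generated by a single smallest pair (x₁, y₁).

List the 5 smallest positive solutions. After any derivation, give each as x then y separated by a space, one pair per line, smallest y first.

√346 → a₀=18, period (1,1,1,1,36); ℓ=5 odd so k=9
i=0: a=18 ⇒ p=18, q=1
…
i=2: a=1 ⇒ p=37, q=2
i=3: a=1 ⇒ p=56, q=3
i=4: a=1 ⇒ p=93, q=5
i=5: a=36 ⇒ p=3404, q=183
i=6: a=1 ⇒ p=3497, q=188
…
i=8: a=1 ⇒ p=10398, q=559
i=9: a=1 ⇒ p=17299, q=930
fundamental: x₁=17299, y₁=930  (since 299255401 − 346·864900 = 1)
k=2:  x_2 = 17299·17299+346·930·930 = 598510801,  y_2 = 17299·930+930·17299 = 32176140
k=3:  x_3 = 17299·598510801+346·930·32176140 = 20707276675699,  y_3 = 17299·32176140+930·598510801 = 1113230090790
k=4:  x_4 = 17299·20707276675699+346·930·1113230090790 = 716430357827323201,  y_4 = 17299·1113230090790+930·20707276675699 = 38515534648976280
k=5:  x_5 = 17299·716430357827323201+346·930·38515534648976280 = 24787057499402451432499,  y_5 = 17299·38515534648976280+930·716430357827323201 = 1332560466672051244650

17299 930
598510801 32176140
20707276675699 1113230090790
716430357827323201 38515534648976280
24787057499402451432499 1332560466672051244650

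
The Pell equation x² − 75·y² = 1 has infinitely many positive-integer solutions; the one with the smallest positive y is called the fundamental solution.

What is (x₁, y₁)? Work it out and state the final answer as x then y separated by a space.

26 3

[8; 1,1,1,16] for √75; ℓ=4 ⇒ convergent index 3
a_0=8:  p_0=8·1+0=8,  q_0=8·0+1=1
…
a_2=1:  p_2=1·9+8=17,  q_2=1·1+1=2
a_3=1:  p_3=1·17+9=26,  q_3=1·2+1=3
→ (26, 3).  Check: 26²=676, 75·3²=675, difference 1.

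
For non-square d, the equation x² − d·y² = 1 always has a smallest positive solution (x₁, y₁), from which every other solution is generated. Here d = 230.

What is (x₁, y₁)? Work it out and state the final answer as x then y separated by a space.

d=230: √d = [15; 6,30] (ℓ=2, even), read p_1/q_1
step 0: (15, 1)  from 15·(1,0) + (0,1)
step 1: (91, 6)  from 6·(15,1) + (1,0)
(x₁, y₁) = (91, 6);  91² − 230·6² = 1 ✓

91 6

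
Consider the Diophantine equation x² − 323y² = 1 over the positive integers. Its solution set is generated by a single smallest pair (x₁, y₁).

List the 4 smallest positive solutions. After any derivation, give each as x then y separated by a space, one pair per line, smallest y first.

√323 = [17; 1,34, …], period ℓ=2 (even) → k=1
i=0: a=17 ⇒ p=17, q=1
i=1: a=1 ⇒ p=18, q=1
→ (18, 1).  Check: 18²=324, 323·1²=323, difference 1.
(x_2, y_2) = (18·18 + 323·1·1, 18·1 + 1·18) = (647, 36)
(x_3, y_3) = (18·647 + 323·1·36, 18·36 + 1·647) = (23274, 1295)
(x_4, y_4) = (18·23274 + 323·1·1295, 18·1295 + 1·23274) = (837217, 46584)

18 1
647 36
23274 1295
837217 46584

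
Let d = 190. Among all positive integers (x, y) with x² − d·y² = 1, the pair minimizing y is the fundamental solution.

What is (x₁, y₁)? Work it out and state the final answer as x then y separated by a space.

√190 = [13; 1,3,1,1,1,…,3,1,26, …], period ℓ=14 (even) → k=13
step 0: (13, 1)  from 13·(1,0) + (0,1)
step 1: (14, 1)  from 1·(13,1) + (1,0)
…
step 3: (69, 5)  from 1·(55,4) + (14,1)
step 4: (124, 9)  from 1·(69,5) + (55,4)
step 5: (193, 14)  from 1·(124,9) + (69,5)
step 6: (510, 37)  from 2·(193,14) + (124,9)
…
step 8: (2936, 213)  from 2·(1213,88) + (510,37)
…
step 10: (7085, 514)  from 1·(4149,301) + (2936,213)
…
step 12: (40787, 2959)  from 3·(11234,815) + (7085,514)
step 13: (52021, 3774)  from 1·(40787,2959) + (11234,815)
(x₁, y₁) = (52021, 3774);  52021² − 190·3774² = 1 ✓

52021 3774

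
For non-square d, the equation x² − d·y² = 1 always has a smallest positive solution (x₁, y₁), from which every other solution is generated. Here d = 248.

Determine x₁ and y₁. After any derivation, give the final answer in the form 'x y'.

63 4

[15; 1,2,1,30] for √248; ℓ=4 ⇒ convergent index 3
i=0: a=15 ⇒ p=15, q=1
…
i=2: a=2 ⇒ p=47, q=3
i=3: a=1 ⇒ p=63, q=4
→ (63, 4).  Check: 63²=3969, 248·4²=3968, difference 1.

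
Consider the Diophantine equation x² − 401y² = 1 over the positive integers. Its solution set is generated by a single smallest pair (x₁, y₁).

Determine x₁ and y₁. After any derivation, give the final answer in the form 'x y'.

[20; 40] for √401; ℓ=1 ⇒ convergent index 1
i=0: a=20 ⇒ p=20, q=1
i=1: a=40 ⇒ p=801, q=40
(x₁, y₁) = (801, 40);  801² − 401·40² = 1 ✓

801 40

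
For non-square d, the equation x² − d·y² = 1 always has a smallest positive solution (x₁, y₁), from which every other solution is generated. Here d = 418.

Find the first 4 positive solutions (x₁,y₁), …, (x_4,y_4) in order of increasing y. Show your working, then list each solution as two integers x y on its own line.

33857 1656
2292592897 112134384
155240635393601 7593067676520
10511964382749705217 514156984535740896

√418 = [20; 2,4,20,4,2,40, …], period ℓ=6 (even) → k=5
step 0: (20, 1)  from 20·(1,0) + (0,1)
…
step 2: (184, 9)  from 4·(41,2) + (20,1)
step 3: (3721, 182)  from 20·(184,9) + (41,2)
step 4: (15068, 737)  from 4·(3721,182) + (184,9)
step 5: (33857, 1656)  from 2·(15068,737) + (3721,182)
→ (33857, 1656).  Check: 33857²=1146296449, 418·1656²=1146296448, difference 1.
n=2: (33857,1656)∘(33857,1656) = (33857·33857+418·1656·1656, 33857·1656+1656·33857) = (2292592897,112134384)
n=3: (2292592897,112134384)∘(33857,1656) = (33857·2292592897+418·1656·112134384, 33857·112134384+1656·2292592897) = (155240635393601,7593067676520)
n=4: (155240635393601,7593067676520)∘(33857,1656) = (33857·155240635393601+418·1656·7593067676520, 33857·7593067676520+1656·155240635393601) = (10511964382749705217,514156984535740896)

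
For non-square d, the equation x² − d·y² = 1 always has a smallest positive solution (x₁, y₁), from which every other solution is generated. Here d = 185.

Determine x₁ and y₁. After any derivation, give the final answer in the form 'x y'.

[13; 1,1,1,1,26] for √185; ℓ=5 ⇒ convergent index 9
a_0=13:  p_0=13·1+0=13,  q_0=13·0+1=1
a_1=1:  p_1=1·13+1=14,  q_1=1·1+0=1
…
a_7=1:  p_7=1·1877+1809=3686,  q_7=1·138+133=271
a_8=1:  p_8=1·3686+1877=5563,  q_8=1·271+138=409
a_9=1:  p_9=1·5563+3686=9249,  q_9=1·409+271=680
(x₁, y₁) = (9249, 680);  9249² − 185·680² = 1 ✓

9249 680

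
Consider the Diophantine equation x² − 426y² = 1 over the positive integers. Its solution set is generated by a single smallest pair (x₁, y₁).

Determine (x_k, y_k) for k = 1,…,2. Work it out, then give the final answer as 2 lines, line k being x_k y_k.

88751 4300
15753480001 763258600

[20; 1,1,1,3,2,6,2,3,1,1,1,40] for √426; ℓ=12 ⇒ convergent index 11
step 0: (20, 1)  from 20·(1,0) + (0,1)
step 1: (21, 1)  from 1·(20,1) + (1,0)
…
step 6: (3323, 161)  from 6·(516,25) + (227,11)
…
step 10: (56780, 2751)  from 1·(31971,1549) + (24809,1202)
step 11: (88751, 4300)  from 1·(56780,2751) + (31971,1549)
fundamental: x₁=88751, y₁=4300  (since 7876740001 − 426·18490000 = 1)
k=2:  x_2 = 88751·88751+426·4300·4300 = 15753480001,  y_2 = 88751·4300+4300·88751 = 763258600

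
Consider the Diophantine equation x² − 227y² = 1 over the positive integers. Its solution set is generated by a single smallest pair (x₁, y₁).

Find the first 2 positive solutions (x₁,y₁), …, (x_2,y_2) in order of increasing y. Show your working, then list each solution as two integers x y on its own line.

√227 → a₀=15, period (15,30); ℓ=2 even so k=1
i=0: a=15 ⇒ p=15, q=1
i=1: a=15 ⇒ p=226, q=15
→ (226, 15).  Check: 226²=51076, 227·15²=51075, difference 1.
(x_2, y_2) = (226·226 + 227·15·15, 226·15 + 15·226) = (102151, 6780)

226 15
102151 6780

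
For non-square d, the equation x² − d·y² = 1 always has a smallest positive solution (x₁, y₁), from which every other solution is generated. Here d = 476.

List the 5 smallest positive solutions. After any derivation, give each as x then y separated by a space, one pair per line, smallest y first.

28799 1320
1658764801 76029360
95541534979199 4379139075960
5503001330073139201 252229652421114720
316961870514011136719999 14527923515772226566600

d=476: √d = [21; 1,4,2,10,2,4,1,42] (ℓ=8, even), read p_7/q_7
a_0=21:  p_0=21·1+0=21,  q_0=21·0+1=1
a_1=1:  p_1=1·21+1=22,  q_1=1·1+0=1
a_2=4:  p_2=4·22+21=109,  q_2=4·1+1=5
a_3=2:  p_3=2·109+22=240,  q_3=2·5+1=11
a_4=10:  p_4=10·240+109=2509,  q_4=10·11+5=115
…
a_6=4:  p_6=4·5258+2509=23541,  q_6=4·241+115=1079
a_7=1:  p_7=1·23541+5258=28799,  q_7=1·1079+241=1320
→ (28799, 1320).  Check: 28799²=829382401, 476·1320²=829382400, difference 1.
(28799+1320√476)^2 = 1658764801 + 76029360√476
(28799+1320√476)^3 = 95541534979199 + 4379139075960√476
(28799+1320√476)^4 = 5503001330073139201 + 252229652421114720√476
(28799+1320√476)^5 = 316961870514011136719999 + 14527923515772226566600√476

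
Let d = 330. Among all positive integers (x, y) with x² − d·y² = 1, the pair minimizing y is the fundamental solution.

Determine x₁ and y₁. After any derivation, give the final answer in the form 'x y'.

109 6

d=330: √d = [18; 6,36] (ℓ=2, even), read p_1/q_1
a_0=18:  p_0=18·1+0=18,  q_0=18·0+1=1
a_1=6:  p_1=6·18+1=109,  q_1=6·1+0=6
(x₁, y₁) = (109, 6);  109² − 330·6² = 1 ✓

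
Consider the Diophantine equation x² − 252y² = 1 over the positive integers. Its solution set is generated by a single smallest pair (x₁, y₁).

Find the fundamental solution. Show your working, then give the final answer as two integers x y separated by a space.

127 8

[15; 1,6,1,30] for √252; ℓ=4 ⇒ convergent index 3
a_0=15:  p_0=15·1+0=15,  q_0=15·0+1=1
a_1=1:  p_1=1·15+1=16,  q_1=1·1+0=1
a_2=6:  p_2=6·16+15=111,  q_2=6·1+1=7
a_3=1:  p_3=1·111+16=127,  q_3=1·7+1=8
(x₁, y₁) = (127, 8);  127² − 252·8² = 1 ✓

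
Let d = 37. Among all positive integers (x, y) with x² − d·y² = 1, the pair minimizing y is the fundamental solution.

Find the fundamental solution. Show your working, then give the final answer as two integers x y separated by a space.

73 12

√37 = [6; 12, …], period ℓ=1 (odd) → k=1
i=0: a=6 ⇒ p=6, q=1
i=1: a=12 ⇒ p=73, q=12
→ (73, 12).  Check: 73²=5329, 37·12²=5328, difference 1.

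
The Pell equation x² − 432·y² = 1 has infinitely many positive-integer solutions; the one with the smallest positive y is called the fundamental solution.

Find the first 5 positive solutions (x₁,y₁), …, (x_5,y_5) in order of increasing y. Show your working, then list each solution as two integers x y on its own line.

1351 65
3650401 175630
9863382151 474552195
26650854921601 1282239855260
72010600134783751 3464611614360325

√432 = [20; 1,3,1,1,1,3,1,40, …], period ℓ=8 (even) → k=7
k=0  a_k=20  p_k/q_k = 20/1
…
k=4  a_k=1  p_k/q_k = 187/9
…
k=6  a_k=3  p_k/q_k = 1060/51
k=7  a_k=1  p_k/q_k = 1351/65
fundamental: x₁=1351, y₁=65  (since 1825201 − 432·4225 = 1)
(x_2, y_2) = (1351·1351 + 432·65·65, 1351·65 + 65·1351) = (3650401, 175630)
(x_3, y_3) = (1351·3650401 + 432·65·175630, 1351·175630 + 65·3650401) = (9863382151, 474552195)
(x_4, y_4) = (1351·9863382151 + 432·65·474552195, 1351·474552195 + 65·9863382151) = (26650854921601, 1282239855260)
(x_5, y_5) = (1351·26650854921601 + 432·65·1282239855260, 1351·1282239855260 + 65·26650854921601) = (72010600134783751, 3464611614360325)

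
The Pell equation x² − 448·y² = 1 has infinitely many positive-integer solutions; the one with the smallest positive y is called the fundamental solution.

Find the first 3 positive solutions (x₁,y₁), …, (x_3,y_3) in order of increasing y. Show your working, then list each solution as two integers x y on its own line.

[21; 6,42] for √448; ℓ=2 ⇒ convergent index 1
a_0=21:  p_0=21·1+0=21,  q_0=21·0+1=1
a_1=6:  p_1=6·21+1=127,  q_1=6·1+0=6
(x₁, y₁) = (127, 6);  127² − 448·6² = 1 ✓
(x_2, y_2) = (127·127 + 448·6·6, 127·6 + 6·127) = (32257, 1524)
(x_3, y_3) = (127·32257 + 448·6·1524, 127·1524 + 6·32257) = (8193151, 387090)

127 6
32257 1524
8193151 387090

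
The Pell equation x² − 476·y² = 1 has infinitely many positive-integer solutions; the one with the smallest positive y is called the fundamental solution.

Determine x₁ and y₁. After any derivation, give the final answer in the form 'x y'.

28799 1320

√476 → a₀=21, period (1,4,2,10,2,4,1,42); ℓ=8 even so k=7
i=0: a=21 ⇒ p=21, q=1
i=1: a=1 ⇒ p=22, q=1
i=2: a=4 ⇒ p=109, q=5
i=3: a=2 ⇒ p=240, q=11
i=4: a=10 ⇒ p=2509, q=115
…
i=6: a=4 ⇒ p=23541, q=1079
i=7: a=1 ⇒ p=28799, q=1320
fundamental: x₁=28799, y₁=1320  (since 829382401 − 476·1742400 = 1)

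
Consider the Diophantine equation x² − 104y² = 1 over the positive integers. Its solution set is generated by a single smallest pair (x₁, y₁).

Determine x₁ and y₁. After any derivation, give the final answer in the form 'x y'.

d=104: √d = [10; 5,20] (ℓ=2, even), read p_1/q_1
a_0=10:  p_0=10·1+0=10,  q_0=10·0+1=1
a_1=5:  p_1=5·10+1=51,  q_1=5·1+0=5
fundamental: x₁=51, y₁=5  (since 2601 − 104·25 = 1)

51 5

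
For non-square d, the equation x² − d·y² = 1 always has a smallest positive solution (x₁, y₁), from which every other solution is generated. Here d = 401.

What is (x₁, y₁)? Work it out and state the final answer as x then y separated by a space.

[20; 40] for √401; ℓ=1 ⇒ convergent index 1
step 0: (20, 1)  from 20·(1,0) + (0,1)
step 1: (801, 40)  from 40·(20,1) + (1,0)
fundamental: x₁=801, y₁=40  (since 641601 − 401·1600 = 1)

801 40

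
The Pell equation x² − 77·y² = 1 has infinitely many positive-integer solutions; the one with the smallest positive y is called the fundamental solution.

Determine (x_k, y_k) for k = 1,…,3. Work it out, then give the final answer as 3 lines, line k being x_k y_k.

351 40
246401 28080
172973151 19712120

√77 = [8; 1,3,2,3,1,16, …], period ℓ=6 (even) → k=5
k=0  a_k=8  p_k/q_k = 8/1
k=1  a_k=1  p_k/q_k = 9/1
…
k=4  a_k=3  p_k/q_k = 272/31
k=5  a_k=1  p_k/q_k = 351/40
fundamental: x₁=351, y₁=40  (since 123201 − 77·1600 = 1)
(x_2, y_2) = (351·351 + 77·40·40, 351·40 + 40·351) = (246401, 28080)
(x_3, y_3) = (351·246401 + 77·40·28080, 351·28080 + 40·246401) = (172973151, 19712120)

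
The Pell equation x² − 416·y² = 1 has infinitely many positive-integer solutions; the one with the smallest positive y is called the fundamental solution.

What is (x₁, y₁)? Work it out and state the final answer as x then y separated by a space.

5201 255

[20; 2,1,1,9,1,1,2,40] for √416; ℓ=8 ⇒ convergent index 7
k=0  a_k=20  p_k/q_k = 20/1
k=1  a_k=2  p_k/q_k = 41/2
…
k=3  a_k=1  p_k/q_k = 102/5
…
k=5  a_k=1  p_k/q_k = 1081/53
k=6  a_k=1  p_k/q_k = 2060/101
k=7  a_k=2  p_k/q_k = 5201/255
→ (5201, 255).  Check: 5201²=27050401, 416·255²=27050400, difference 1.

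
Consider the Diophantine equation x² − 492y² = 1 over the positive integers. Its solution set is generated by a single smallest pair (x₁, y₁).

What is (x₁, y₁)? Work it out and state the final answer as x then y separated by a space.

√492 → a₀=22, period (5,1,1,10,1,1,5,44); ℓ=8 even so k=7
a_0=22:  p_0=22·1+0=22,  q_0=22·0+1=1
…
a_2=1:  p_2=1·111+22=133,  q_2=1·5+1=6
…
a_4=10:  p_4=10·244+133=2573,  q_4=10·11+6=116
a_5=1:  p_5=1·2573+244=2817,  q_5=1·116+11=127
a_6=1:  p_6=1·2817+2573=5390,  q_6=1·127+116=243
a_7=5:  p_7=5·5390+2817=29767,  q_7=5·243+127=1342
fundamental: x₁=29767, y₁=1342  (since 886074289 − 492·1800964 = 1)

29767 1342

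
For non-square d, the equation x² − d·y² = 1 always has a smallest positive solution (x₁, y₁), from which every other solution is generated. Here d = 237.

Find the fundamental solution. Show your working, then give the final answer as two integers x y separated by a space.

√237 = [15; 2,1,1,7,10,7,1,1,2,30, …], period ℓ=10 (even) → k=9
step 0: (15, 1)  from 15·(1,0) + (0,1)
…
step 2: (46, 3)  from 1·(31,2) + (15,1)
…
step 5: (5927, 385)  from 10·(585,38) + (77,5)
step 6: (42074, 2733)  from 7·(5927,385) + (585,38)
…
step 8: (90075, 5851)  from 1·(48001,3118) + (42074,2733)
step 9: (228151, 14820)  from 2·(90075,5851) + (48001,3118)
(x₁, y₁) = (228151, 14820);  228151² − 237·14820² = 1 ✓

228151 14820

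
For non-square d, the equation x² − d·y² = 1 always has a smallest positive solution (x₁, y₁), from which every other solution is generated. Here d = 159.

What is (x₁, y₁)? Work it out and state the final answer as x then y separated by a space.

1324 105

√159 = [12; 1,1,1,1,3,1,1,1,1,24, …], period ℓ=10 (even) → k=9
step 0: (12, 1)  from 12·(1,0) + (0,1)
step 1: (13, 1)  from 1·(12,1) + (1,0)
…
step 6: (290, 23)  from 1·(227,18) + (63,5)
…
step 8: (807, 64)  from 1·(517,41) + (290,23)
step 9: (1324, 105)  from 1·(807,64) + (517,41)
(x₁, y₁) = (1324, 105);  1324² − 159·105² = 1 ✓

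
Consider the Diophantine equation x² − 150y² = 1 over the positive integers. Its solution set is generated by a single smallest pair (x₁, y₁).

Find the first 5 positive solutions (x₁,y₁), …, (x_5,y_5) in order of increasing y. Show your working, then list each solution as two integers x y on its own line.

√150 = [12; 4,24, …], period ℓ=2 (even) → k=1
k=0  a_k=12  p_k/q_k = 12/1
k=1  a_k=4  p_k/q_k = 49/4
→ (49, 4).  Check: 49²=2401, 150·4²=2400, difference 1.
(x_2, y_2) = (49·49 + 150·4·4, 49·4 + 4·49) = (4801, 392)
(x_3, y_3) = (49·4801 + 150·4·392, 49·392 + 4·4801) = (470449, 38412)
(x_4, y_4) = (49·470449 + 150·4·38412, 49·38412 + 4·470449) = (46099201, 3763984)
(x_5, y_5) = (49·46099201 + 150·4·3763984, 49·3763984 + 4·46099201) = (4517251249, 368832020)

49 4
4801 392
470449 38412
46099201 3763984
4517251249 368832020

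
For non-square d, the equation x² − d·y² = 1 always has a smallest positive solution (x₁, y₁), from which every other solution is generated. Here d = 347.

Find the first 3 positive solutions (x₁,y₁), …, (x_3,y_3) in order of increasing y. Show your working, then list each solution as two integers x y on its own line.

[18; 1,1,1,2,4,…,1,1,36] for √347; ℓ=14 ⇒ convergent index 13
step 0: (18, 1)  from 18·(1,0) + (0,1)
…
step 4: (149, 8)  from 2·(56,3) + (37,2)
step 5: (652, 35)  from 4·(149,8) + (56,3)
step 6: (801, 43)  from 1·(652,35) + (149,8)
step 7: (14269, 766)  from 17·(801,43) + (652,35)
…
step 10: (164168, 8813)  from 2·(74549,4002) + (15070,809)
…
step 12: (402885, 21628)  from 1·(238717,12815) + (164168,8813)
step 13: (641602, 34443)  from 1·(402885,21628) + (238717,12815)
→ (641602, 34443).  Check: 641602²=411653126404, 347·34443²=411653126403, difference 1.
(641602+34443√347)^2 = 823306252807 + 44197395372√347
(641602+34443√347)^3 = 1056469876826312026 + 56714274530897445√347

641602 34443
823306252807 44197395372
1056469876826312026 56714274530897445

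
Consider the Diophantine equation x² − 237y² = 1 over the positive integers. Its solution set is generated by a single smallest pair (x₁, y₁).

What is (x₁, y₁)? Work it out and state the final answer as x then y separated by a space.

228151 14820

√237 = [15; 2,1,1,7,10,7,1,1,2,30, …], period ℓ=10 (even) → k=9
k=0  a_k=15  p_k/q_k = 15/1
k=1  a_k=2  p_k/q_k = 31/2
k=2  a_k=1  p_k/q_k = 46/3
…
k=6  a_k=7  p_k/q_k = 42074/2733
…
k=8  a_k=1  p_k/q_k = 90075/5851
k=9  a_k=2  p_k/q_k = 228151/14820
fundamental: x₁=228151, y₁=14820  (since 52052878801 − 237·219632400 = 1)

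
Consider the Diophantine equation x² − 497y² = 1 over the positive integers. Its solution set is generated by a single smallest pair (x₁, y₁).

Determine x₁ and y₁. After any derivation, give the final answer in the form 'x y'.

1201887 53912

√497 → a₀=22, period (3,2,2,5,6,5,2,2,3,44); ℓ=10 even so k=9
i=0: a=22 ⇒ p=22, q=1
i=1: a=3 ⇒ p=67, q=3
…
i=3: a=2 ⇒ p=379, q=17
…
i=5: a=6 ⇒ p=12685, q=569
…
i=8: a=2 ⇒ p=352750, q=15823
i=9: a=3 ⇒ p=1201887, q=53912
→ (1201887, 53912).  Check: 1201887²=1444532360769, 497·53912²=1444532360768, difference 1.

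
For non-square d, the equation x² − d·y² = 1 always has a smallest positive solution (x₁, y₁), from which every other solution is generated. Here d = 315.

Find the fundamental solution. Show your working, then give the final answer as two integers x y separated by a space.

d=315: √d = [17; 1,2,1,34] (ℓ=4, even), read p_3/q_3
a_0=17:  p_0=17·1+0=17,  q_0=17·0+1=1
a_1=1:  p_1=1·17+1=18,  q_1=1·1+0=1
a_2=2:  p_2=2·18+17=53,  q_2=2·1+1=3
a_3=1:  p_3=1·53+18=71,  q_3=1·3+1=4
→ (71, 4).  Check: 71²=5041, 315·4²=5040, difference 1.

71 4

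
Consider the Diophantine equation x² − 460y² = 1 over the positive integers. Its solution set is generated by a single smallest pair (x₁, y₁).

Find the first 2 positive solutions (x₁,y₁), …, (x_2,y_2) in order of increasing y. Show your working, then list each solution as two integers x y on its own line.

2535751 118230
12860066268001 599603681460

[21; 2,4,3,1,2,10,2,1,3,4,2,42] for √460; ℓ=12 ⇒ convergent index 11
step 0: (21, 1)  from 21·(1,0) + (0,1)
step 1: (43, 2)  from 2·(21,1) + (1,0)
…
step 3: (622, 29)  from 3·(193,9) + (43,2)
step 4: (815, 38)  from 1·(622,29) + (193,9)
step 5: (2252, 105)  from 2·(815,38) + (622,29)
step 6: (23335, 1088)  from 10·(2252,105) + (815,38)
step 7: (48922, 2281)  from 2·(23335,1088) + (2252,105)
step 8: (72257, 3369)  from 1·(48922,2281) + (23335,1088)
step 9: (265693, 12388)  from 3·(72257,3369) + (48922,2281)
step 10: (1135029, 52921)  from 4·(265693,12388) + (72257,3369)
step 11: (2535751, 118230)  from 2·(1135029,52921) + (265693,12388)
→ (2535751, 118230).  Check: 2535751²=6430033134001, 460·118230²=6430033134000, difference 1.
k=2:  x_2 = 2535751·2535751+460·118230·118230 = 12860066268001,  y_2 = 2535751·118230+118230·2535751 = 599603681460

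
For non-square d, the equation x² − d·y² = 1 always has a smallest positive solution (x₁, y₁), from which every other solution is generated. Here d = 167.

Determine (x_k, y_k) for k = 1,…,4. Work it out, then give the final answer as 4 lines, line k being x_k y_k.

√167 → a₀=12, period (1,11,1,24); ℓ=4 even so k=3
a_0=12:  p_0=12·1+0=12,  q_0=12·0+1=1
a_1=1:  p_1=1·12+1=13,  q_1=1·1+0=1
a_2=11:  p_2=11·13+12=155,  q_2=11·1+1=12
a_3=1:  p_3=1·155+13=168,  q_3=1·12+1=13
fundamental: x₁=168, y₁=13  (since 28224 − 167·169 = 1)
k=2:  x_2 = 168·168+167·13·13 = 56447,  y_2 = 168·13+13·168 = 4368
k=3:  x_3 = 168·56447+167·13·4368 = 18966024,  y_3 = 168·4368+13·56447 = 1467635
k=4:  x_4 = 168·18966024+167·13·1467635 = 6372527617,  y_4 = 168·1467635+13·18966024 = 493120992

168 13
56447 4368
18966024 1467635
6372527617 493120992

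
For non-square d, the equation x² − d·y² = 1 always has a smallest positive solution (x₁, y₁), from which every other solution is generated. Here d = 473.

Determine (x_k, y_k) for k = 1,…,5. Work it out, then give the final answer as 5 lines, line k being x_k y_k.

87 4
15137 696
2633751 121100
458257537 21070704
79734177687 3666181396

√473 = [21; 1,2,1,42, …], period ℓ=4 (even) → k=3
k=0  a_k=21  p_k/q_k = 21/1
k=1  a_k=1  p_k/q_k = 22/1
k=2  a_k=2  p_k/q_k = 65/3
k=3  a_k=1  p_k/q_k = 87/4
(x₁, y₁) = (87, 4);  87² − 473·4² = 1 ✓
(87+4√473)^2 = 15137 + 696√473
(87+4√473)^3 = 2633751 + 121100√473
(87+4√473)^4 = 458257537 + 21070704√473
(87+4√473)^5 = 79734177687 + 3666181396√473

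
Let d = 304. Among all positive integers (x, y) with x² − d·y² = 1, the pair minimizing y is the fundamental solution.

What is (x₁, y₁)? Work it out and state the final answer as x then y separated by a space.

57799 3315

[17; 2,3,2,1,1,1,1,1,2,3,2,34] for √304; ℓ=12 ⇒ convergent index 11
i=0: a=17 ⇒ p=17, q=1
i=1: a=2 ⇒ p=35, q=2
i=2: a=3 ⇒ p=122, q=7
i=3: a=2 ⇒ p=279, q=16
i=4: a=1 ⇒ p=401, q=23
i=5: a=1 ⇒ p=680, q=39
i=6: a=1 ⇒ p=1081, q=62
i=7: a=1 ⇒ p=1761, q=101
i=8: a=1 ⇒ p=2842, q=163
…
i=10: a=3 ⇒ p=25177, q=1444
i=11: a=2 ⇒ p=57799, q=3315
(x₁, y₁) = (57799, 3315);  57799² − 304·3315² = 1 ✓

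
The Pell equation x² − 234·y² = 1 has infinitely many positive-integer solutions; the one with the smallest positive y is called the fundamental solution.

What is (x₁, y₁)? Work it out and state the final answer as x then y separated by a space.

√234 = [15; 3,2,1,2,1,2,3,30, …], period ℓ=8 (even) → k=7
k=0  a_k=15  p_k/q_k = 15/1
k=1  a_k=3  p_k/q_k = 46/3
k=2  a_k=2  p_k/q_k = 107/7
k=3  a_k=1  p_k/q_k = 153/10
k=4  a_k=2  p_k/q_k = 413/27
k=5  a_k=1  p_k/q_k = 566/37
k=6  a_k=2  p_k/q_k = 1545/101
k=7  a_k=3  p_k/q_k = 5201/340
fundamental: x₁=5201, y₁=340  (since 27050401 − 234·115600 = 1)

5201 340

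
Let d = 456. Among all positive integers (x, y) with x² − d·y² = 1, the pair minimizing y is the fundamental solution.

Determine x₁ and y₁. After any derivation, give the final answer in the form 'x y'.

1025 48

d=456: √d = [21; 2,1,4,1,2,42] (ℓ=6, even), read p_5/q_5
i=0: a=21 ⇒ p=21, q=1
i=1: a=2 ⇒ p=43, q=2
i=2: a=1 ⇒ p=64, q=3
i=3: a=4 ⇒ p=299, q=14
i=4: a=1 ⇒ p=363, q=17
i=5: a=2 ⇒ p=1025, q=48
(x₁, y₁) = (1025, 48);  1025² − 456·48² = 1 ✓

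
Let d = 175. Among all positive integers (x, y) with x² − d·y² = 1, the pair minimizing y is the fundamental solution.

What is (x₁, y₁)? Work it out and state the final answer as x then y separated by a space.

[13; 4,2,1,2,4,26] for √175; ℓ=6 ⇒ convergent index 5
i=0: a=13 ⇒ p=13, q=1
i=1: a=4 ⇒ p=53, q=4
i=2: a=2 ⇒ p=119, q=9
i=3: a=1 ⇒ p=172, q=13
i=4: a=2 ⇒ p=463, q=35
i=5: a=4 ⇒ p=2024, q=153
(x₁, y₁) = (2024, 153);  2024² − 175·153² = 1 ✓

2024 153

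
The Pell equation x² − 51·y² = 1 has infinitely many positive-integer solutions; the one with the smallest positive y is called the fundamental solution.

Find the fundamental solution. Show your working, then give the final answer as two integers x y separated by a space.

√51 → a₀=7, period (7,14); ℓ=2 even so k=1
a_0=7:  p_0=7·1+0=7,  q_0=7·0+1=1
a_1=7:  p_1=7·7+1=50,  q_1=7·1+0=7
→ (50, 7).  Check: 50²=2500, 51·7²=2499, difference 1.

50 7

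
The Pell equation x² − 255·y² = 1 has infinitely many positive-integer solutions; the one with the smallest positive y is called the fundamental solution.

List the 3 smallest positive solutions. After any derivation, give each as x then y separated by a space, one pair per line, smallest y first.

16 1
511 32
16336 1023

√255 → a₀=15, period (1,30); ℓ=2 even so k=1
step 0: (15, 1)  from 15·(1,0) + (0,1)
step 1: (16, 1)  from 1·(15,1) + (1,0)
→ (16, 1).  Check: 16²=256, 255·1²=255, difference 1.
(x_2, y_2) = (16·16 + 255·1·1, 16·1 + 1·16) = (511, 32)
(x_3, y_3) = (16·511 + 255·1·32, 16·32 + 1·511) = (16336, 1023)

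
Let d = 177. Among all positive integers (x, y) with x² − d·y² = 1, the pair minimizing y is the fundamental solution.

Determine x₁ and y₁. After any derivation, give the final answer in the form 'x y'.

[13; 3,3,2,8,2,3,3,26] for √177; ℓ=8 ⇒ convergent index 7
i=0: a=13 ⇒ p=13, q=1
i=1: a=3 ⇒ p=40, q=3
…
i=6: a=3 ⇒ p=18985, q=1427
i=7: a=3 ⇒ p=62423, q=4692
fundamental: x₁=62423, y₁=4692  (since 3896630929 − 177·22014864 = 1)

62423 4692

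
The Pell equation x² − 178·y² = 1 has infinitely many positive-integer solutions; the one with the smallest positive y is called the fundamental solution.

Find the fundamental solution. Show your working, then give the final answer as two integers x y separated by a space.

1601 120

d=178: √d = [13; 2,1,12,1,2,26] (ℓ=6, even), read p_5/q_5
step 0: (13, 1)  from 13·(1,0) + (0,1)
step 1: (27, 2)  from 2·(13,1) + (1,0)
step 2: (40, 3)  from 1·(27,2) + (13,1)
step 3: (507, 38)  from 12·(40,3) + (27,2)
step 4: (547, 41)  from 1·(507,38) + (40,3)
step 5: (1601, 120)  from 2·(547,41) + (507,38)
(x₁, y₁) = (1601, 120);  1601² − 178·120² = 1 ✓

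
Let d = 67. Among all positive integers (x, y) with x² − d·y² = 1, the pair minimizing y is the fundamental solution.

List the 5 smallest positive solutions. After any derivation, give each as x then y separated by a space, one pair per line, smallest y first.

48842 5967
4771081927 582880428
466058366908226 56938091722785
45526445508292066657 5561940551265649512
4447205302565943872414162 543312600752895615207423

d=67: √d = [8; 5,2,1,1,7,1,1,2,5,16] (ℓ=10, even), read p_9/q_9
step 0: (8, 1)  from 8·(1,0) + (0,1)
step 1: (41, 5)  from 5·(8,1) + (1,0)
…
step 3: (131, 16)  from 1·(90,11) + (41,5)
…
step 5: (1678, 205)  from 7·(221,27) + (131,16)
step 6: (1899, 232)  from 1·(1678,205) + (221,27)
…
step 8: (9053, 1106)  from 2·(3577,437) + (1899,232)
step 9: (48842, 5967)  from 5·(9053,1106) + (3577,437)
fundamental: x₁=48842, y₁=5967  (since 2385540964 − 67·35605089 = 1)
(x_2, y_2) = (48842·48842 + 67·5967·5967, 48842·5967 + 5967·48842) = (4771081927, 582880428)
(x_3, y_3) = (48842·4771081927 + 67·5967·582880428, 48842·582880428 + 5967·4771081927) = (466058366908226, 56938091722785)
(x_4, y_4) = (48842·466058366908226 + 67·5967·56938091722785, 48842·56938091722785 + 5967·466058366908226) = (45526445508292066657, 5561940551265649512)
(x_5, y_5) = (48842·45526445508292066657 + 67·5967·5561940551265649512, 48842·5561940551265649512 + 5967·45526445508292066657) = (4447205302565943872414162, 543312600752895615207423)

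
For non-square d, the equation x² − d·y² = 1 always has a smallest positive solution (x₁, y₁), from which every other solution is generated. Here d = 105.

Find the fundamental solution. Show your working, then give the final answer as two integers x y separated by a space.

41 4

√105 = [10; 4,20, …], period ℓ=2 (even) → k=1
i=0: a=10 ⇒ p=10, q=1
i=1: a=4 ⇒ p=41, q=4
(x₁, y₁) = (41, 4);  41² − 105·4² = 1 ✓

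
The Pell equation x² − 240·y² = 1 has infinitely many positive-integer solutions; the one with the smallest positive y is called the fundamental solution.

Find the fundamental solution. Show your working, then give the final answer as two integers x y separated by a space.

d=240: √d = [15; 2,30] (ℓ=2, even), read p_1/q_1
i=0: a=15 ⇒ p=15, q=1
i=1: a=2 ⇒ p=31, q=2
(x₁, y₁) = (31, 2);  31² − 240·2² = 1 ✓

31 2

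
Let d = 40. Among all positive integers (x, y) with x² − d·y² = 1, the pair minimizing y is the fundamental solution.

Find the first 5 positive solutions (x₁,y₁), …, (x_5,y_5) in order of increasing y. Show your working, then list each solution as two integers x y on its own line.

19 3
721 114
27379 4329
1039681 164388
39480499 6242415

d=40: √d = [6; 3,12] (ℓ=2, even), read p_1/q_1
a_0=6:  p_0=6·1+0=6,  q_0=6·0+1=1
a_1=3:  p_1=3·6+1=19,  q_1=3·1+0=3
fundamental: x₁=19, y₁=3  (since 361 − 40·9 = 1)
(x_2, y_2) = (19·19 + 40·3·3, 19·3 + 3·19) = (721, 114)
(x_3, y_3) = (19·721 + 40·3·114, 19·114 + 3·721) = (27379, 4329)
(x_4, y_4) = (19·27379 + 40·3·4329, 19·4329 + 3·27379) = (1039681, 164388)
(x_5, y_5) = (19·1039681 + 40·3·164388, 19·164388 + 3·1039681) = (39480499, 6242415)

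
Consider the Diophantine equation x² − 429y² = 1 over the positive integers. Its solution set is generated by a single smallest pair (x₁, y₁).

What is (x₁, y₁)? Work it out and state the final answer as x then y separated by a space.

√429 → a₀=20, period (1,2,2,9,1,12,1,9,2,2,1,40); ℓ=12 even so k=11
a_0=20:  p_0=20·1+0=20,  q_0=20·0+1=1
…
a_2=2:  p_2=2·21+20=62,  q_2=2·1+1=3
a_3=2:  p_3=2·62+21=145,  q_3=2·3+1=7
a_4=9:  p_4=9·145+62=1367,  q_4=9·7+3=66
a_5=1:  p_5=1·1367+145=1512,  q_5=1·66+7=73
…
a_7=1:  p_7=1·19511+1512=21023,  q_7=1·942+73=1015
…
a_9=2:  p_9=2·208718+21023=438459,  q_9=2·10077+1015=21169
a_10=2:  p_10=2·438459+208718=1085636,  q_10=2·21169+10077=52415
a_11=1:  p_11=1·1085636+438459=1524095,  q_11=1·52415+21169=73584
fundamental: x₁=1524095, y₁=73584  (since 2322865569025 − 429·5414605056 = 1)

1524095 73584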